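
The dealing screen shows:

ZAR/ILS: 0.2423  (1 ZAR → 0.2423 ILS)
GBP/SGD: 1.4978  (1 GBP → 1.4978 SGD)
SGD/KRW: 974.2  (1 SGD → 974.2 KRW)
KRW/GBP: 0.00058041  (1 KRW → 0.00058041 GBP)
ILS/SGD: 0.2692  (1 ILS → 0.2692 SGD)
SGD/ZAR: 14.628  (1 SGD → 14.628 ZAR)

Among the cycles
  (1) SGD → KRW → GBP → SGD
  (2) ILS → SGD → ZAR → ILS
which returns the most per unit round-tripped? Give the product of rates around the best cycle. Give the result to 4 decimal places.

(1) 974.2 × 0.00058041 × 1.4978 = 0.84691
(2) 0.2692 × 14.628 × 0.2423 = 0.95414
Highest is cycle (2) at 0.9541 (≤1, no arbitrage).

0.9541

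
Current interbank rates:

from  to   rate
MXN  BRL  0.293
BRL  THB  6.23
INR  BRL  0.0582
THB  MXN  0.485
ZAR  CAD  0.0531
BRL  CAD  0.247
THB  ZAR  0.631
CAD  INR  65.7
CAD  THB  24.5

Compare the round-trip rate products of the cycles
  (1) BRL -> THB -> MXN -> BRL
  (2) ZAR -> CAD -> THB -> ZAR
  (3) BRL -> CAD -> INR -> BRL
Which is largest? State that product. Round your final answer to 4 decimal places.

(1) 6.23 × 0.485 × 0.293 = 0.88531
(2) 0.0531 × 24.5 × 0.631 = 0.82090
(3) 0.247 × 65.7 × 0.0582 = 0.94446
Highest is cycle (3) at 0.9445 (≤1, no arbitrage).

0.9445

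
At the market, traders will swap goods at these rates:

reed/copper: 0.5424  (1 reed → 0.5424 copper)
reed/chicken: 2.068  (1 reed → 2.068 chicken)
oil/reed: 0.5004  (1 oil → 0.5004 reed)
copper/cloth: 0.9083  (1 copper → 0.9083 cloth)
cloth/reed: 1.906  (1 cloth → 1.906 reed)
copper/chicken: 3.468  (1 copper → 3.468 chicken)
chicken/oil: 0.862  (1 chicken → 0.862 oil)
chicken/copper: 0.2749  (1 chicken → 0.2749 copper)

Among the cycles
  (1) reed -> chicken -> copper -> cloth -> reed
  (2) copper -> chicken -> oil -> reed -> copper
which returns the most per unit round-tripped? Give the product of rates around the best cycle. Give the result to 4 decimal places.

0.9842

(1) 2.068 × 0.2749 × 0.9083 × 1.906 = 0.98419
(2) 3.468 × 0.862 × 0.5004 × 0.5424 = 0.81138
Highest is cycle (1) at 0.9842 (≤1, no arbitrage).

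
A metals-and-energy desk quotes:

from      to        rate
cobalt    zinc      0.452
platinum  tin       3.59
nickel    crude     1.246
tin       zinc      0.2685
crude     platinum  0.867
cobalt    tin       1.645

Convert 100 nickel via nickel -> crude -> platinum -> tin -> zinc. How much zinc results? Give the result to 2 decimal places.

100 nickel × 1.246 = 124.6 crude
124.6 crude × 0.867 = 108.0282 platinum
108.0282 platinum × 3.59 = 387.821238 tin
387.821238 tin × 0.2685 = 104.130002403 zinc

104.13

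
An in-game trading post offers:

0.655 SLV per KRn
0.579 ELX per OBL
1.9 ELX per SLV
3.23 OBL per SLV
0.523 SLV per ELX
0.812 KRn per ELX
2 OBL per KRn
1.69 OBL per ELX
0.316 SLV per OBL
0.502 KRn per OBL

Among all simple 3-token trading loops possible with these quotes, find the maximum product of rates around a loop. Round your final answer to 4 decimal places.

1.0621

OBL→KRn→SLV→OBL: 0.502 × 0.655 × 3.23 = 1.06206
ELX→OBL→SLV→ELX: 1.69 × 0.316 × 1.9 = 1.01468
ELX→KRn→SLV→ELX: 0.812 × 0.655 × 1.9 = 1.01053
ELX→SLV→OBL→ELX: 0.523 × 3.23 × 0.579 = 0.97810
ELX→KRn→OBL→ELX: 0.812 × 2 × 0.579 = 0.94030
Maximum is OBL→KRn→SLV→OBL at 1.0621; arbitrage exists.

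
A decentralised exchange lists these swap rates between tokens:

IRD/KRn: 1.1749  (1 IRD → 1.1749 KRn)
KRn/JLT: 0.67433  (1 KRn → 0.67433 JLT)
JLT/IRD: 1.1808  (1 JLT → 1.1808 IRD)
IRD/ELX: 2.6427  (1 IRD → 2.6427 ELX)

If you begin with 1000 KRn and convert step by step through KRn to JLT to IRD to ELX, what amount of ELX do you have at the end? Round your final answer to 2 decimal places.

2104.25

1000 KRn × 0.67433 = 674.33 JLT
674.33 JLT × 1.1808 = 796.248864 IRD
796.248864 IRD × 2.6427 = 2104.2468728928 ELX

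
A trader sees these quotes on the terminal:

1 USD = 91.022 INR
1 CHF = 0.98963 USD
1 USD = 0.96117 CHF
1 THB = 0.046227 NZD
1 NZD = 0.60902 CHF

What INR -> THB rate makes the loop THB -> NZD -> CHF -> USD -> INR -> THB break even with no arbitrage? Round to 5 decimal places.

Known legs of the cycle: 0.046227 × 0.60902 × 0.98963 × 91.022 = 2.5359838933497656244
For no arbitrage the full-cycle product must be 1, so the missing rate is 1 / 2.5359838933497656244 ≈ 0.3943243.

0.39432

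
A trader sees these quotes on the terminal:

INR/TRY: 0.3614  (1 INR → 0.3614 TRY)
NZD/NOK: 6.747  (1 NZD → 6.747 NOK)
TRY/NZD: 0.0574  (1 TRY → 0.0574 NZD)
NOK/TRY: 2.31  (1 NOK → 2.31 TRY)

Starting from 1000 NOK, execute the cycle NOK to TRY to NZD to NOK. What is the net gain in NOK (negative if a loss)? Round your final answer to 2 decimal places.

-105.39

1000 NOK × 2.31 = 2310 TRY
2310 TRY × 0.0574 = 132.594 NZD
132.594 NZD × 6.747 = 894.611718 NOK
Net change: 894.611718 − 1000 = -105.388282 NOK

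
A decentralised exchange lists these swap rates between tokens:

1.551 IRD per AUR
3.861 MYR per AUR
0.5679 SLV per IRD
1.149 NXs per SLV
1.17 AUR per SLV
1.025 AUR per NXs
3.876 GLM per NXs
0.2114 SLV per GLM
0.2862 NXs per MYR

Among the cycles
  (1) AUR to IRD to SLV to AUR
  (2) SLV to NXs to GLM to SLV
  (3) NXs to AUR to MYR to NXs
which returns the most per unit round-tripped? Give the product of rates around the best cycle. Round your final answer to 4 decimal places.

1.1326

(1) 1.551 × 0.5679 × 1.17 = 1.03055
(2) 1.149 × 3.876 × 0.2114 = 0.94147
(3) 1.025 × 3.861 × 0.2862 = 1.13264
Highest is cycle (3) at 1.1326 (>1, arbitrage).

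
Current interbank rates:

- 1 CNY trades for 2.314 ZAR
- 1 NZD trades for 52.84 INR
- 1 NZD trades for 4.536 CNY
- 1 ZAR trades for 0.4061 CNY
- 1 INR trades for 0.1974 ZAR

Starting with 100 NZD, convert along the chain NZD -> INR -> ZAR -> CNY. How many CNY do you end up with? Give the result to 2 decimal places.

100 NZD × 52.84 = 5284 INR
5284 INR × 0.1974 = 1043.0616 ZAR
1043.0616 ZAR × 0.4061 = 423.58731576 CNY

423.59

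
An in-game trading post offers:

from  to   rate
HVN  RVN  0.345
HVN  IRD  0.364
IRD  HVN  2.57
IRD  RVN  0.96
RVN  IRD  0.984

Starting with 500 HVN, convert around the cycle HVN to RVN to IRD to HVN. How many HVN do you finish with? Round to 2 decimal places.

436.23

500 HVN × 0.345 = 172.5 RVN
172.5 RVN × 0.984 = 169.74 IRD
169.74 IRD × 2.57 = 436.2318 HVN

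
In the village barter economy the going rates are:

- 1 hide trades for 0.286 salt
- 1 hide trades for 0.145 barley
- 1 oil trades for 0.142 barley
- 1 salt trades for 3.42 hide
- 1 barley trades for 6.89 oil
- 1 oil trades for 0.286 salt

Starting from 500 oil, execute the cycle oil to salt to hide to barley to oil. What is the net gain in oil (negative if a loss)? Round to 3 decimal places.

500 oil × 0.286 = 143 salt
143 salt × 3.42 = 489.06 hide
489.06 hide × 0.145 = 70.9137 barley
70.9137 barley × 6.89 = 488.595393 oil
Net change: 488.595393 − 500 = -11.404607 oil

-11.405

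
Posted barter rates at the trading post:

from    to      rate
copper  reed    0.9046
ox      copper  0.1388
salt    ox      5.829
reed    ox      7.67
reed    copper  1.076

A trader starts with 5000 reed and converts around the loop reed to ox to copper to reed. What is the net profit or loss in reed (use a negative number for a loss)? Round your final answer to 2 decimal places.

-184.83

5000 reed × 7.67 = 38350 ox
38350 ox × 0.1388 = 5322.98 copper
5322.98 copper × 0.9046 = 4815.167708 reed
Net change: 4815.167708 − 5000 = -184.832292 reed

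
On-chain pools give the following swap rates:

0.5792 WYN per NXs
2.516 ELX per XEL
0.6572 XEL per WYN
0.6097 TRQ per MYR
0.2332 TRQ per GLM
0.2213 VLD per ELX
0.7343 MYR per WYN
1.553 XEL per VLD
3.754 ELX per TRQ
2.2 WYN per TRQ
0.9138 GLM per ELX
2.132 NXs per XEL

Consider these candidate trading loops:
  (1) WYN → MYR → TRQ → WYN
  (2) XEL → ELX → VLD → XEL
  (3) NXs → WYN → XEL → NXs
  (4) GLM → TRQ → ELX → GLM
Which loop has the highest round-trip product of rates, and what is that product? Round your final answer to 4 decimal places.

(1) 0.7343 × 0.6097 × 2.2 = 0.98495
(2) 2.516 × 0.2213 × 1.553 = 0.86470
(3) 0.5792 × 0.6572 × 2.132 = 0.81155
(4) 0.2332 × 3.754 × 0.9138 = 0.79997
Highest is cycle (1) at 0.9849 (≤1, no arbitrage).

0.9849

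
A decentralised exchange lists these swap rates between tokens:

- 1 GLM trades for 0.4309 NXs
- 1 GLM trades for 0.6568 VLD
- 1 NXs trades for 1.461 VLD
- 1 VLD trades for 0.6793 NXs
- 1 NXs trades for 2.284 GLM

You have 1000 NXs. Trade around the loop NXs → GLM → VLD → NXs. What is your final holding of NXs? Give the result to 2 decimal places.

1000 NXs × 2.284 = 2284 GLM
2284 GLM × 0.6568 = 1500.1312 VLD
1500.1312 VLD × 0.6793 = 1019.03912416 NXs

1019.04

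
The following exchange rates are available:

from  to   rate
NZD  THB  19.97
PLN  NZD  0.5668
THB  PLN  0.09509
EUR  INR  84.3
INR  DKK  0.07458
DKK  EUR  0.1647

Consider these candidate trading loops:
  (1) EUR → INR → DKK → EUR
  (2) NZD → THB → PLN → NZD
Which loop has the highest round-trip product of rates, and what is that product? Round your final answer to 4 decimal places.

(1) 84.3 × 0.07458 × 0.1647 = 1.03548
(2) 19.97 × 0.09509 × 0.5668 = 1.07632
Highest is cycle (2) at 1.0763 (>1, arbitrage).

1.0763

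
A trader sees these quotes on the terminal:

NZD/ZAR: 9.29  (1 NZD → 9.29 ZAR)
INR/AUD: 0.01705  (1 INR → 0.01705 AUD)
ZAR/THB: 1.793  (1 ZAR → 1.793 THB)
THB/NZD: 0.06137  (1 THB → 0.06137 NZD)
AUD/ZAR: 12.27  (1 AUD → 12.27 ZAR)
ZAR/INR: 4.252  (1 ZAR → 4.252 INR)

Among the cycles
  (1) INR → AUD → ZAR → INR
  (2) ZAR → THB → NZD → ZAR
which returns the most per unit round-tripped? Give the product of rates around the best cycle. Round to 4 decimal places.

1.0222

(1) 0.01705 × 12.27 × 4.252 = 0.88953
(2) 1.793 × 0.06137 × 9.29 = 1.02224
Highest is cycle (2) at 1.0222 (>1, arbitrage).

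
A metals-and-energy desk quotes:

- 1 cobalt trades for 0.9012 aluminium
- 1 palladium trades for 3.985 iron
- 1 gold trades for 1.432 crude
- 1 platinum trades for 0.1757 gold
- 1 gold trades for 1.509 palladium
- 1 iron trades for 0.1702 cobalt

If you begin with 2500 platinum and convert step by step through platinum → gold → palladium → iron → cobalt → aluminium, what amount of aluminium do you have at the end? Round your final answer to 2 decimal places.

405.14

2500 platinum × 0.1757 = 439.25 gold
439.25 gold × 1.509 = 662.82825 palladium
662.82825 palladium × 3.985 = 2641.37057625 iron
2641.37057625 iron × 0.1702 = 449.56127207775 cobalt
449.56127207775 cobalt × 0.9012 = 405.1446183964683 aluminium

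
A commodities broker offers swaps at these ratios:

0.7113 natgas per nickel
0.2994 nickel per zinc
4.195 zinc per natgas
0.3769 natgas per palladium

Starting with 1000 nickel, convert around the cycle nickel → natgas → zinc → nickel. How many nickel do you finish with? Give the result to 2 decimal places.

1000 nickel × 0.7113 = 711.3 natgas
711.3 natgas × 4.195 = 2983.9035 zinc
2983.9035 zinc × 0.2994 = 893.3807079 nickel

893.38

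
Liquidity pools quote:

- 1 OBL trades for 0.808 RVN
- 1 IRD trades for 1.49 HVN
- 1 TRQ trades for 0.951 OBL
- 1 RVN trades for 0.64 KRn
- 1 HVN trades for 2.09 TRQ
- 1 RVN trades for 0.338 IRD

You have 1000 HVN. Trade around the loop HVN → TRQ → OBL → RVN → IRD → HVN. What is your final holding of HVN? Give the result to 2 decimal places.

808.80

1000 HVN × 2.09 = 2090 TRQ
2090 TRQ × 0.951 = 1987.59 OBL
1987.59 OBL × 0.808 = 1605.97272 RVN
1605.97272 RVN × 0.338 = 542.81877936 IRD
542.81877936 IRD × 1.49 = 808.7999812464 HVN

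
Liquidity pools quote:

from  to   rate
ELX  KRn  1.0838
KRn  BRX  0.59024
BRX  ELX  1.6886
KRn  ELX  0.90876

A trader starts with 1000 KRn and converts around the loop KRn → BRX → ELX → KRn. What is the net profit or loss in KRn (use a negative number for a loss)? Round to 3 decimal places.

80.201

1000 KRn × 0.59024 = 590.24 BRX
590.24 BRX × 1.6886 = 996.679264 ELX
996.679264 ELX × 1.0838 = 1080.2009863232 KRn
Net change: 1080.2009863232 − 1000 = 80.2009863232 KRn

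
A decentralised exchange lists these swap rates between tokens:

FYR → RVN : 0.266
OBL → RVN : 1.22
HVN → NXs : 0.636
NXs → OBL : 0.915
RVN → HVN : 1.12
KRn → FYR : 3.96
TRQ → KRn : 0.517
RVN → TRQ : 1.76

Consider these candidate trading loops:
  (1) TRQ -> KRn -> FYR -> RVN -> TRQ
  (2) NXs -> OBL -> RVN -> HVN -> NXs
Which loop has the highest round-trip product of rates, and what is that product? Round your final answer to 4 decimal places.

0.9585

(1) 0.517 × 3.96 × 0.266 × 1.76 = 0.95847
(2) 0.915 × 1.22 × 1.12 × 0.636 = 0.79516
Highest is cycle (1) at 0.9585 (≤1, no arbitrage).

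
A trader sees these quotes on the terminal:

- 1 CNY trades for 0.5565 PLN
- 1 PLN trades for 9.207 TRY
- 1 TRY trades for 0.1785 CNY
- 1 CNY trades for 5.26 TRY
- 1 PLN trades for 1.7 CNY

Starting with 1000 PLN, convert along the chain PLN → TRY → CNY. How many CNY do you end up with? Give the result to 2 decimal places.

1643.45

1000 PLN × 9.207 = 9207 TRY
9207 TRY × 0.1785 = 1643.4495 CNY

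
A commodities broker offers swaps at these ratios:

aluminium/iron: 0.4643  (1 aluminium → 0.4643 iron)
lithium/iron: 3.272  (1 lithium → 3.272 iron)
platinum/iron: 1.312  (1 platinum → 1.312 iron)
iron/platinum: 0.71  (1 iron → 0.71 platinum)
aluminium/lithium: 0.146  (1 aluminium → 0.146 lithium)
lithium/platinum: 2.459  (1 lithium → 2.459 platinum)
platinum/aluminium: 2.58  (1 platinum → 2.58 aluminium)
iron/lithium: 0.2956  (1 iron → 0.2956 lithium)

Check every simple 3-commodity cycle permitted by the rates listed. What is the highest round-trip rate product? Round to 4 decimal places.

0.9537

platinum→iron→lithium→platinum: 1.312 × 0.2956 × 2.459 = 0.95367
platinum→aluminium→lithium→platinum: 2.58 × 0.146 × 2.459 = 0.92626
platinum→aluminium→iron→platinum: 2.58 × 0.4643 × 0.71 = 0.85050
Maximum is platinum→iron→lithium→platinum at 0.9537; no arbitrage — every cycle loses value.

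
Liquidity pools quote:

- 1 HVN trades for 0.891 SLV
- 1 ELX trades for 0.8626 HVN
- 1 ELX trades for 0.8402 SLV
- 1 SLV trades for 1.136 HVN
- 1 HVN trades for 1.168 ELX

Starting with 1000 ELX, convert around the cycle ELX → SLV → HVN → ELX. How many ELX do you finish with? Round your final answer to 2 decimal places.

1114.82

1000 ELX × 0.8402 = 840.2 SLV
840.2 SLV × 1.136 = 954.4672 HVN
954.4672 HVN × 1.168 = 1114.8176896 ELX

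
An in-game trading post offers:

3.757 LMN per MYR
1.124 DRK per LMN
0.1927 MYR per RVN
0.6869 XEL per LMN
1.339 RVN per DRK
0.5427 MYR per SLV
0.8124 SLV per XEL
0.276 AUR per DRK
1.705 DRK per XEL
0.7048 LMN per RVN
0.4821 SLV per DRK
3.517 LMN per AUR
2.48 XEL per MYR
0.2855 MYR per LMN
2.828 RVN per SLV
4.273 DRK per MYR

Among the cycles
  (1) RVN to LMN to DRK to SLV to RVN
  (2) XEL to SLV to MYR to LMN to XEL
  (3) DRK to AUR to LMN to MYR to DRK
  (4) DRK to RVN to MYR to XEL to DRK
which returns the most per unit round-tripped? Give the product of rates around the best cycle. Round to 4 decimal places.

(1) 0.7048 × 1.124 × 0.4821 × 2.828 = 1.08006
(2) 0.8124 × 0.5427 × 3.757 × 0.6869 = 1.13780
(3) 0.276 × 3.517 × 0.2855 × 4.273 = 1.18419
(4) 1.339 × 0.1927 × 2.48 × 1.705 = 1.09103
Highest is cycle (3) at 1.1842 (>1, arbitrage).

1.1842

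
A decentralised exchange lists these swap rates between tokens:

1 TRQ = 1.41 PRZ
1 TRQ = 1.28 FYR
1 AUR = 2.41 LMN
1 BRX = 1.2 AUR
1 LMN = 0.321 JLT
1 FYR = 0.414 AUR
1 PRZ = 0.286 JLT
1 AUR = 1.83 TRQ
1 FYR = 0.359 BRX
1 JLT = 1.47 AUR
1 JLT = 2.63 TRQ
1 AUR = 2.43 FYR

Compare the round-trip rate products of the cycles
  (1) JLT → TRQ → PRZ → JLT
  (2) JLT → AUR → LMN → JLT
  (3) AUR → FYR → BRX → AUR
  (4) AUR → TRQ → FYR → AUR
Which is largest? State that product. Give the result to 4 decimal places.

(1) 2.63 × 1.41 × 0.286 = 1.06057
(2) 1.47 × 2.41 × 0.321 = 1.13721
(3) 2.43 × 0.359 × 1.2 = 1.04684
(4) 1.83 × 1.28 × 0.414 = 0.96975
Highest is cycle (2) at 1.1372 (>1, arbitrage).

1.1372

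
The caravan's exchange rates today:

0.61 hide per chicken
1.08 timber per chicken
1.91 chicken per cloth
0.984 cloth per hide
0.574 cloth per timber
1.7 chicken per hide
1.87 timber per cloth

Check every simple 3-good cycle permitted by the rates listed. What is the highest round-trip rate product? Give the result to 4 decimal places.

1.1840

timber→cloth→chicken→timber: 0.574 × 1.91 × 1.08 = 1.18405
chicken→hide→cloth→chicken: 0.61 × 0.984 × 1.91 = 1.14646
Maximum is timber→cloth→chicken→timber at 1.1840; arbitrage exists.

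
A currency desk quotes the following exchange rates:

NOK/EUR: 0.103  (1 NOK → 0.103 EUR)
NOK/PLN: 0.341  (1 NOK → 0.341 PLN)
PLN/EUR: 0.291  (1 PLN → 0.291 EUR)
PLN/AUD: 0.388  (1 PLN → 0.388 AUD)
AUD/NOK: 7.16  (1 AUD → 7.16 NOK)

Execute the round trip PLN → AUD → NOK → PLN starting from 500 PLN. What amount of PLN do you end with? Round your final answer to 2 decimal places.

473.66

500 PLN × 0.388 = 194 AUD
194 AUD × 7.16 = 1389.04 NOK
1389.04 NOK × 0.341 = 473.66264 PLN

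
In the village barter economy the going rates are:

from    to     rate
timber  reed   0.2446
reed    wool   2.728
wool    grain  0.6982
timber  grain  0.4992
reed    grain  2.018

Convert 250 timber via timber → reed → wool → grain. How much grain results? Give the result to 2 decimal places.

116.47

250 timber × 0.2446 = 61.15 reed
61.15 reed × 2.728 = 166.8172 wool
166.8172 wool × 0.6982 = 116.47176904 grain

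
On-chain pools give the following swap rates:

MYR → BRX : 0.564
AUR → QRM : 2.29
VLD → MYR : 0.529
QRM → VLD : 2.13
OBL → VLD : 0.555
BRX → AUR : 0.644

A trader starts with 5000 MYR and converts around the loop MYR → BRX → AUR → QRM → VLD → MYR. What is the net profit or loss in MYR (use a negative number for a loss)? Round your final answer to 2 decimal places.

5000 MYR × 0.564 = 2820 BRX
2820 BRX × 0.644 = 1816.08 AUR
1816.08 AUR × 2.29 = 4158.8232 QRM
4158.8232 QRM × 2.13 = 8858.293416 VLD
8858.293416 VLD × 0.529 = 4686.037217064 MYR
Net change: 4686.037217064 − 5000 = -313.962782936 MYR

-313.96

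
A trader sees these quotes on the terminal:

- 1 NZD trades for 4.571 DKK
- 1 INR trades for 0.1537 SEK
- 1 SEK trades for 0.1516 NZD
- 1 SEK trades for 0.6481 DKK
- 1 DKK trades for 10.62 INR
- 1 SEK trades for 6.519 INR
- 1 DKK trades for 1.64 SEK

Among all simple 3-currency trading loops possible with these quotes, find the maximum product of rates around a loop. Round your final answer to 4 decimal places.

1.1365

DKK→SEK→NZD→DKK: 1.64 × 0.1516 × 4.571 = 1.13646
DKK→INR→SEK→DKK: 10.62 × 0.1537 × 0.6481 = 1.05789
Maximum is DKK→SEK→NZD→DKK at 1.1365; arbitrage exists.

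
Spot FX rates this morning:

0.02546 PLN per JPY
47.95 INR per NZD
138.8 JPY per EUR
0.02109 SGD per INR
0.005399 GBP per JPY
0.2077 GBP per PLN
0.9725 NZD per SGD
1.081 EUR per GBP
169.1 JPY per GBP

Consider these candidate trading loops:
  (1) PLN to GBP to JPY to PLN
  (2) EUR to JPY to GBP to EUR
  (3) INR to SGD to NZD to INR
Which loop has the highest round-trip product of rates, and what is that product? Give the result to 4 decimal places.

0.9835

(1) 0.2077 × 169.1 × 0.02546 = 0.89421
(2) 138.8 × 0.005399 × 1.081 = 0.81008
(3) 0.02109 × 0.9725 × 47.95 = 0.98346
Highest is cycle (3) at 0.9835 (≤1, no arbitrage).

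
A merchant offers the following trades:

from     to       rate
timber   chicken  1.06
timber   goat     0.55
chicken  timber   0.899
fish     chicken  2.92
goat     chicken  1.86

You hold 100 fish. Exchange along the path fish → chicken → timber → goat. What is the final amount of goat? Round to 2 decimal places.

100 fish × 2.92 = 292 chicken
292 chicken × 0.899 = 262.508 timber
262.508 timber × 0.55 = 144.3794 goat

144.38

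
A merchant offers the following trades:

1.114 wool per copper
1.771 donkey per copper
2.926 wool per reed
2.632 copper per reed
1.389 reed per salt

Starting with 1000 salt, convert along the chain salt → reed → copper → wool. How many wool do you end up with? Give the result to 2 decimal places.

1000 salt × 1.389 = 1389 reed
1389 reed × 2.632 = 3655.848 copper
3655.848 copper × 1.114 = 4072.614672 wool

4072.61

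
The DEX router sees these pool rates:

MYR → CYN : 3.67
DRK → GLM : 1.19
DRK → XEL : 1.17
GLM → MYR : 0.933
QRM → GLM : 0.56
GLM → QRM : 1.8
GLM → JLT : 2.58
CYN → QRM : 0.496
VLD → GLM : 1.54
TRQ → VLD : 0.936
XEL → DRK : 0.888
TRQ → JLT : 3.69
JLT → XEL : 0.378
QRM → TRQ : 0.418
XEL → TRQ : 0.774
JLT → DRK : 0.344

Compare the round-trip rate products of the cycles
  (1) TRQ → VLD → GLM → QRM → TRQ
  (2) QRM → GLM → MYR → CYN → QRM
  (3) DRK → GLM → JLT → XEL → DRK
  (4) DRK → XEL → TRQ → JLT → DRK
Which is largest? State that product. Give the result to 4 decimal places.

(1) 0.936 × 1.54 × 1.8 × 0.418 = 1.08454
(2) 0.56 × 0.933 × 3.67 × 0.496 = 0.95108
(3) 1.19 × 2.58 × 0.378 × 0.888 = 1.03056
(4) 1.17 × 0.774 × 3.69 × 0.344 = 1.14951
Highest is cycle (4) at 1.1495 (>1, arbitrage).

1.1495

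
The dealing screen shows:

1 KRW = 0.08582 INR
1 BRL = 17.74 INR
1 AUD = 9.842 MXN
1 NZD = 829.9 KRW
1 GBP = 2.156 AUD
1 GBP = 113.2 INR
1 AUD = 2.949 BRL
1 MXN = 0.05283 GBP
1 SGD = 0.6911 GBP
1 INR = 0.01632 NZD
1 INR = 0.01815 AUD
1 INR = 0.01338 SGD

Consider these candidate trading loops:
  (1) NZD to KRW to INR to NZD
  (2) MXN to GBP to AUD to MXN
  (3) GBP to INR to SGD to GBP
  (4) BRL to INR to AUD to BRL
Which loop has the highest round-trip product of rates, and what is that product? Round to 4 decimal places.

1.1623

(1) 829.9 × 0.08582 × 0.01632 = 1.16234
(2) 0.05283 × 2.156 × 9.842 = 1.12102
(3) 113.2 × 0.01338 × 0.6911 = 1.04675
(4) 17.74 × 0.01815 × 2.949 = 0.94952
Highest is cycle (1) at 1.1623 (>1, arbitrage).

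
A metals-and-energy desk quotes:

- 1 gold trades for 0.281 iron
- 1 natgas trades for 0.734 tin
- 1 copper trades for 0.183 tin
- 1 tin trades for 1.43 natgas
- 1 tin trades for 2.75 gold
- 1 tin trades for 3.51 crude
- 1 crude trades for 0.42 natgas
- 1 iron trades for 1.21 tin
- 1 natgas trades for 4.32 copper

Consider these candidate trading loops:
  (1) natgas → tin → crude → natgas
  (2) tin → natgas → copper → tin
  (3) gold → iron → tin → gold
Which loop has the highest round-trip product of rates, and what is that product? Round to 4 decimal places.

(1) 0.734 × 3.51 × 0.42 = 1.08206
(2) 1.43 × 4.32 × 0.183 = 1.13050
(3) 0.281 × 1.21 × 2.75 = 0.93503
Highest is cycle (2) at 1.1305 (>1, arbitrage).

1.1305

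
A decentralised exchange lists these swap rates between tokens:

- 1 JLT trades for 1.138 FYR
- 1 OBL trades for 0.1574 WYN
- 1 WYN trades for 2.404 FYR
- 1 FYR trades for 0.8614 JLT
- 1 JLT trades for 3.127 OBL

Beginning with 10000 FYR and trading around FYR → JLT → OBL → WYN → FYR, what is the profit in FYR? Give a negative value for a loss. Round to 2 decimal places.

192.29

10000 FYR × 0.8614 = 8614 JLT
8614 JLT × 3.127 = 26935.978 OBL
26935.978 OBL × 0.1574 = 4239.7229372 WYN
4239.7229372 WYN × 2.404 = 10192.2939410288 FYR
Net change: 10192.2939410288 − 10000 = 192.2939410288 FYR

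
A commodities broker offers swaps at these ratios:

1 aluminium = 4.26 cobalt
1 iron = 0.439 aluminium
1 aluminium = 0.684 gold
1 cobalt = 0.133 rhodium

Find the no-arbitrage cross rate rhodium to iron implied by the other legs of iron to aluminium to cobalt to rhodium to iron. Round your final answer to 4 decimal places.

Known legs of the cycle: 0.439 × 4.26 × 0.133 = 0.24872862
For no arbitrage the full-cycle product must be 1, so the missing rate is 1 / 0.24872862 ≈ 4.020446.

4.0204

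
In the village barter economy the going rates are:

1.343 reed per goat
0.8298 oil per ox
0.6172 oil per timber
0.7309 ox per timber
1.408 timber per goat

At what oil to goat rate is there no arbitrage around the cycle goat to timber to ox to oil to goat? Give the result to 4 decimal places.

1.1710

Known legs of the cycle: 1.408 × 0.7309 × 0.8298 = 0.85395315456
For no arbitrage the full-cycle product must be 1, so the missing rate is 1 / 0.85395315456 ≈ 1.171024.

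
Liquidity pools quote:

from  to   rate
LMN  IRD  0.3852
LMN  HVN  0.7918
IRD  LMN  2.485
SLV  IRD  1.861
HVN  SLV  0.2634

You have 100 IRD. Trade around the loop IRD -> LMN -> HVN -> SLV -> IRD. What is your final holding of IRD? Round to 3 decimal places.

96.450

100 IRD × 2.485 = 248.5 LMN
248.5 LMN × 0.7918 = 196.7623 HVN
196.7623 HVN × 0.2634 = 51.82718982 SLV
51.82718982 SLV × 1.861 = 96.45040025502 IRD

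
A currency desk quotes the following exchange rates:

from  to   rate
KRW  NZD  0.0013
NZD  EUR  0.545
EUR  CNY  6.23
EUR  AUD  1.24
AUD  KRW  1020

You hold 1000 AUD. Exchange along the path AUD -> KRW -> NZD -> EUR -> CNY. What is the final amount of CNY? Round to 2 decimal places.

1000 AUD × 1020 = 1020000 KRW
1020000 KRW × 0.0013 = 1326 NZD
1326 NZD × 0.545 = 722.67 EUR
722.67 EUR × 6.23 = 4502.2341 CNY

4502.23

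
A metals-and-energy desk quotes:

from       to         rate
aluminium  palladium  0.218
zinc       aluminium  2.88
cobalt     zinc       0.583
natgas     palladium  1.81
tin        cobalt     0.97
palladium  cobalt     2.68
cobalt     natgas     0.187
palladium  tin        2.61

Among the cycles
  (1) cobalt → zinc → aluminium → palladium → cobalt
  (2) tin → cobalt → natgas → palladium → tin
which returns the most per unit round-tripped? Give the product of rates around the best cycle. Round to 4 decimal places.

(1) 0.583 × 2.88 × 0.218 × 2.68 = 0.98096
(2) 0.97 × 0.187 × 1.81 × 2.61 = 0.85690
Highest is cycle (1) at 0.9810 (≤1, no arbitrage).

0.9810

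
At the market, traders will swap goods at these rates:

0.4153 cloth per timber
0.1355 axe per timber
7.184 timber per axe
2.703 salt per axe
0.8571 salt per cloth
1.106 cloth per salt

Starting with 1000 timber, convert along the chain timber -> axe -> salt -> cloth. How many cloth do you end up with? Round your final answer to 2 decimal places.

1000 timber × 0.1355 = 135.5 axe
135.5 axe × 2.703 = 366.2565 salt
366.2565 salt × 1.106 = 405.079689 cloth

405.08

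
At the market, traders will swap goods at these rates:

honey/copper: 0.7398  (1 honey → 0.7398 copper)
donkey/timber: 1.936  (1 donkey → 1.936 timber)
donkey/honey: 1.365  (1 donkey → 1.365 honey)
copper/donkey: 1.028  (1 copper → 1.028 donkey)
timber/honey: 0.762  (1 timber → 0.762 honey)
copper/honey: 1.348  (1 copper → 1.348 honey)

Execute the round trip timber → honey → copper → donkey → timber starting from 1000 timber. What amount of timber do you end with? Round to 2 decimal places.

1000 timber × 0.762 = 762 honey
762 honey × 0.7398 = 563.7276 copper
563.7276 copper × 1.028 = 579.5119728 donkey
579.5119728 donkey × 1.936 = 1121.9351793408 timber

1121.94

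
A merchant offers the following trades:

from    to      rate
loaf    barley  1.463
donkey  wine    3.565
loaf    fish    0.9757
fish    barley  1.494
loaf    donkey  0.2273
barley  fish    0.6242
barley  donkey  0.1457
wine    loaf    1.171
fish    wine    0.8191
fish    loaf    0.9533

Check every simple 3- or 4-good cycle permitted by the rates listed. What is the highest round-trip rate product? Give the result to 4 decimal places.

wine→loaf→donkey→wine: 1.171 × 0.2273 × 3.565 = 0.94889
wine→loaf→fish→wine: 1.171 × 0.9757 × 0.8191 = 0.93586
barley→donkey→wine→loaf→barley: 0.1457 × 3.565 × 1.171 × 1.463 = 0.88986
barley→fish→wine→loaf→barley: 0.6242 × 0.8191 × 1.171 × 1.463 = 0.87591
barley→fish→loaf→barley: 0.6242 × 0.9533 × 1.463 = 0.87056
Maximum is wine→loaf→donkey→wine at 0.9489; no arbitrage — every cycle loses value.

0.9489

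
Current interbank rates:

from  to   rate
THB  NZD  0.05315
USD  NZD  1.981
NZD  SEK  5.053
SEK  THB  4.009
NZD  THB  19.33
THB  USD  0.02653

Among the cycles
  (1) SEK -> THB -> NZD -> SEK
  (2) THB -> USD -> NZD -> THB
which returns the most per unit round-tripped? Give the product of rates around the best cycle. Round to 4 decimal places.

(1) 4.009 × 0.05315 × 5.053 = 1.07668
(2) 0.02653 × 1.981 × 19.33 = 1.01591
Highest is cycle (1) at 1.0767 (>1, arbitrage).

1.0767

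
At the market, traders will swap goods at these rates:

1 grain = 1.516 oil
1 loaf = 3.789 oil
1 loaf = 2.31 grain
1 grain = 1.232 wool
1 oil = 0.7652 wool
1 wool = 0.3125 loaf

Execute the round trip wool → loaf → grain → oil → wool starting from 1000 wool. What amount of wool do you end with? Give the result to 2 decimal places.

837.41

1000 wool × 0.3125 = 312.5 loaf
312.5 loaf × 2.31 = 721.875 grain
721.875 grain × 1.516 = 1094.3625 oil
1094.3625 oil × 0.7652 = 837.406185 wool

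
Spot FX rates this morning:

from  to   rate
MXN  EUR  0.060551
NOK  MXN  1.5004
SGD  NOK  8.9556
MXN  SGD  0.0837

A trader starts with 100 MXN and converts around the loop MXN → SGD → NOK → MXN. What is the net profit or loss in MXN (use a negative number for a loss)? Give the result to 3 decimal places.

12.468

100 MXN × 0.0837 = 8.37 SGD
8.37 SGD × 8.9556 = 74.958372 NOK
74.958372 NOK × 1.5004 = 112.4675413488 MXN
Net change: 112.4675413488 − 100 = 12.4675413488 MXN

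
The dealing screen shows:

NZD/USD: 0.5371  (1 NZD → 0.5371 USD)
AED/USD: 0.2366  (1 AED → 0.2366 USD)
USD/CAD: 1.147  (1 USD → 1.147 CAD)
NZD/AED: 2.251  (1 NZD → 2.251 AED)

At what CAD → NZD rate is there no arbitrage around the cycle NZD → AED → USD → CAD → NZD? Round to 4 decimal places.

1.6370

Known legs of the cycle: 2.251 × 0.2366 × 1.147 = 0.6108768302
For no arbitrage the full-cycle product must be 1, so the missing rate is 1 / 0.6108768302 ≈ 1.636991.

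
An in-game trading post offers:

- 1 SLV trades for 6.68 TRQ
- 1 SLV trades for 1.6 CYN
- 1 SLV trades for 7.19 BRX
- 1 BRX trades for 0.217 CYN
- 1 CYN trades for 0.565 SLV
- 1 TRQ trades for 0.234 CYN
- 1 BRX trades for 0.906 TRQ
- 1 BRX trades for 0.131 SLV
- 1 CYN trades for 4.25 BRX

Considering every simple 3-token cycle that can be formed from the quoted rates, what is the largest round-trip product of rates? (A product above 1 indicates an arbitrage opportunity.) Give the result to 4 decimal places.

CYN→BRX→TRQ→CYN: 4.25 × 0.906 × 0.234 = 0.90102
CYN→BRX→SLV→CYN: 4.25 × 0.131 × 1.6 = 0.89080
CYN→SLV→TRQ→CYN: 0.565 × 6.68 × 0.234 = 0.88316
CYN→SLV→BRX→CYN: 0.565 × 7.19 × 0.217 = 0.88153
Maximum is CYN→BRX→TRQ→CYN at 0.9010; no arbitrage — every cycle loses value.

0.9010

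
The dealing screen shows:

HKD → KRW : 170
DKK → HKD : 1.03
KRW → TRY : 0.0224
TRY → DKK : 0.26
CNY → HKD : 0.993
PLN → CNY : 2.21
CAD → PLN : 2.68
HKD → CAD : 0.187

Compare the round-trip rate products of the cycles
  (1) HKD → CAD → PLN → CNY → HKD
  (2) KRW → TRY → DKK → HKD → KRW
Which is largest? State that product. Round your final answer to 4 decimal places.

(1) 0.187 × 2.68 × 2.21 × 0.993 = 1.09981
(2) 0.0224 × 0.26 × 1.03 × 170 = 1.01978
Highest is cycle (1) at 1.0998 (>1, arbitrage).

1.0998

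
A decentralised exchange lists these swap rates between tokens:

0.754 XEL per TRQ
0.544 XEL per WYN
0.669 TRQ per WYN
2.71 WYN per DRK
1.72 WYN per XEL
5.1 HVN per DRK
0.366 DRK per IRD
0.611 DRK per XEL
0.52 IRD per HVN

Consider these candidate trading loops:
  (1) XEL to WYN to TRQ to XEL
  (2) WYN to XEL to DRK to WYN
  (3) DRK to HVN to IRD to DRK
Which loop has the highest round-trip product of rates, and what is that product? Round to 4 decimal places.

(1) 1.72 × 0.669 × 0.754 = 0.86761
(2) 0.544 × 0.611 × 2.71 = 0.90076
(3) 5.1 × 0.52 × 0.366 = 0.97063
Highest is cycle (3) at 0.9706 (≤1, no arbitrage).

0.9706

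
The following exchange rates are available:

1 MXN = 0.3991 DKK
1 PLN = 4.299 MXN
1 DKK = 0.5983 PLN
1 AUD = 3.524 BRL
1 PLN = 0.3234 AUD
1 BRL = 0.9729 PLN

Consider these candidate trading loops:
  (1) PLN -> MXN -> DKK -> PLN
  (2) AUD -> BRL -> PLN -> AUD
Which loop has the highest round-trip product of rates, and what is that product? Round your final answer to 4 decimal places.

(1) 4.299 × 0.3991 × 0.5983 = 1.02652
(2) 3.524 × 0.9729 × 0.3234 = 1.10878
Highest is cycle (2) at 1.1088 (>1, arbitrage).

1.1088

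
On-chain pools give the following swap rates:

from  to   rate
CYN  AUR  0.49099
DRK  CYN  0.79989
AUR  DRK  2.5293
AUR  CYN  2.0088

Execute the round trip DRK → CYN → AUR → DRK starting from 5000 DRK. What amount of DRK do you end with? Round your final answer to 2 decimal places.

4966.76

5000 DRK × 0.79989 = 3999.45 CYN
3999.45 CYN × 0.49099 = 1963.6899555 AUR
1963.6899555 AUR × 2.5293 = 4966.76100444615 DRK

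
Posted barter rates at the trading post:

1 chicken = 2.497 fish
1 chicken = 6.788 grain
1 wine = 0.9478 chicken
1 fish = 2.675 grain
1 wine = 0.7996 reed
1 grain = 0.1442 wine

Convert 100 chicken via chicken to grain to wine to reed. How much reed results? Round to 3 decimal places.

100 chicken × 6.788 = 678.8 grain
678.8 grain × 0.1442 = 97.88296 wine
97.88296 wine × 0.7996 = 78.267214816 reed

78.267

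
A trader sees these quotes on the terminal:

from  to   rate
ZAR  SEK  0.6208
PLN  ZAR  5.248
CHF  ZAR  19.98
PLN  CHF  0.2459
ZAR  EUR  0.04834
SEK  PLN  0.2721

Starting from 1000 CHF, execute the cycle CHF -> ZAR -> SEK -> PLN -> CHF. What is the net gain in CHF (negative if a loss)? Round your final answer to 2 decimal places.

-170.08

1000 CHF × 19.98 = 19980 ZAR
19980 ZAR × 0.6208 = 12403.584 SEK
12403.584 SEK × 0.2721 = 3375.0152064 PLN
3375.0152064 PLN × 0.2459 = 829.91623925376 CHF
Net change: 829.91623925376 − 1000 = -170.08376074624 CHF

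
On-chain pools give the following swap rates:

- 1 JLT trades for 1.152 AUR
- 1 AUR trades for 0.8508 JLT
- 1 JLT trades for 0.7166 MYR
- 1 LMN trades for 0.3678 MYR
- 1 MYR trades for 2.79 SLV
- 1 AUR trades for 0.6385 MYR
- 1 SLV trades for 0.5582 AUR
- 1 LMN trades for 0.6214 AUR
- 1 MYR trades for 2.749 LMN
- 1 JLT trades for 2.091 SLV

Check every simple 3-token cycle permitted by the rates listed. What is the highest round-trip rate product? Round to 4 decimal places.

AUR→MYR→LMN→AUR: 0.6385 × 2.749 × 0.6214 = 1.09070
AUR→MYR→SLV→AUR: 0.6385 × 2.79 × 0.5582 = 0.99439
JLT→SLV→AUR→JLT: 2.091 × 0.5582 × 0.8508 = 0.99305
Maximum is AUR→MYR→LMN→AUR at 1.0907; arbitrage exists.

1.0907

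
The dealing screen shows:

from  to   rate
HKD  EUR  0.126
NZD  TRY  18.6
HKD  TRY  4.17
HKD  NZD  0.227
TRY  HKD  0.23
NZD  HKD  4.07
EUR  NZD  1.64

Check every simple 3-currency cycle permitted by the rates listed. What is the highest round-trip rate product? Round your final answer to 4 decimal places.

NZD→TRY→HKD→NZD: 18.6 × 0.23 × 0.227 = 0.97111
NZD→HKD→EUR→NZD: 4.07 × 0.126 × 1.64 = 0.84102
Maximum is NZD→TRY→HKD→NZD at 0.9711; no arbitrage — every cycle loses value.

0.9711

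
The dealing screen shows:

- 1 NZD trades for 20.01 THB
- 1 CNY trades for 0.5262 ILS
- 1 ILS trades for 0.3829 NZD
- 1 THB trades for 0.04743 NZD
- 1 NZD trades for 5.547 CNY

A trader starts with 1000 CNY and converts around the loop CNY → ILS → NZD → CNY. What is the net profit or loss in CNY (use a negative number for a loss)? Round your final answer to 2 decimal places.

117.62

1000 CNY × 0.5262 = 526.2 ILS
526.2 ILS × 0.3829 = 201.48198 NZD
201.48198 NZD × 5.547 = 1117.62054306 CNY
Net change: 1117.62054306 − 1000 = 117.62054306 CNY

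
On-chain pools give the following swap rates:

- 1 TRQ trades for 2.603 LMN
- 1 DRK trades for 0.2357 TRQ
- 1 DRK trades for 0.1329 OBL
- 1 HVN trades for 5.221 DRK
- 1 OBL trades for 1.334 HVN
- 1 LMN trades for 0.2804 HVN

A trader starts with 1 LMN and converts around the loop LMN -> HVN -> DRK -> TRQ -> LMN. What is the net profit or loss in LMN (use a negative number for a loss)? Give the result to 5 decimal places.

-0.10182

1 LMN × 0.2804 = 0.2804 HVN
0.2804 HVN × 5.221 = 1.4639684 DRK
1.4639684 DRK × 0.2357 = 0.34505735188 TRQ
0.34505735188 TRQ × 2.603 = 0.89818428694364 LMN
Net change: 0.89818428694364 − 1 = -0.10181571305636 LMN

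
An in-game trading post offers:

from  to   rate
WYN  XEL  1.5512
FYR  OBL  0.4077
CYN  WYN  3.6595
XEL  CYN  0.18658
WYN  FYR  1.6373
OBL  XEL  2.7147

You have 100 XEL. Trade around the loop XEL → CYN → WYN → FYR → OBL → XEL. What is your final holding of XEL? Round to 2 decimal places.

123.73

100 XEL × 0.18658 = 18.658 CYN
18.658 CYN × 3.6595 = 68.278951 WYN
68.278951 WYN × 1.6373 = 111.7931264723 FYR
111.7931264723 FYR × 0.4077 = 45.57805766275671 OBL
45.57805766275671 OBL × 2.7147 = 123.730753137085640637 XEL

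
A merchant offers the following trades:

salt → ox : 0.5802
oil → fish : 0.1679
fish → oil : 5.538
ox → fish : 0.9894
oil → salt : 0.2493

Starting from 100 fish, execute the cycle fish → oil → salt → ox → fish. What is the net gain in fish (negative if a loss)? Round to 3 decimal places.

-20.745

100 fish × 5.538 = 553.8 oil
553.8 oil × 0.2493 = 138.06234 salt
138.06234 salt × 0.5802 = 80.103769668 ox
80.103769668 ox × 0.9894 = 79.2546697095192 fish
Net change: 79.2546697095192 − 100 = -20.7453302904808 fish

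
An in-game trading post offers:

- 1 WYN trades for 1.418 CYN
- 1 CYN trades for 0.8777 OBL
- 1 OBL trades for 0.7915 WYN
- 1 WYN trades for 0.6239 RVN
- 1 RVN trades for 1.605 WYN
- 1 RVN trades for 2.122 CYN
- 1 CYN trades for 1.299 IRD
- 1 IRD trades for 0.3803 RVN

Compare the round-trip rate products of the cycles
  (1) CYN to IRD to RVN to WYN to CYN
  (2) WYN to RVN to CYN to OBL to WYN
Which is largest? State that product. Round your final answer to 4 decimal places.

(1) 1.299 × 0.3803 × 1.605 × 1.418 = 1.12431
(2) 0.6239 × 2.122 × 0.8777 × 0.7915 = 0.91972
Highest is cycle (1) at 1.1243 (>1, arbitrage).

1.1243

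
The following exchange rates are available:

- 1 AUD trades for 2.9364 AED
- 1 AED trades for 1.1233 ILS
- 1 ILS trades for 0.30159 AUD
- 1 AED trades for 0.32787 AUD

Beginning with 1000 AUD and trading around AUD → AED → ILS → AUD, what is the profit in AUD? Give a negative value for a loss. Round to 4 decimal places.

-5.2180

1000 AUD × 2.9364 = 2936.4 AED
2936.4 AED × 1.1233 = 3298.45812 ILS
3298.45812 ILS × 0.30159 = 994.7819844108 AUD
Net change: 994.7819844108 − 1000 = -5.2180155892 AUD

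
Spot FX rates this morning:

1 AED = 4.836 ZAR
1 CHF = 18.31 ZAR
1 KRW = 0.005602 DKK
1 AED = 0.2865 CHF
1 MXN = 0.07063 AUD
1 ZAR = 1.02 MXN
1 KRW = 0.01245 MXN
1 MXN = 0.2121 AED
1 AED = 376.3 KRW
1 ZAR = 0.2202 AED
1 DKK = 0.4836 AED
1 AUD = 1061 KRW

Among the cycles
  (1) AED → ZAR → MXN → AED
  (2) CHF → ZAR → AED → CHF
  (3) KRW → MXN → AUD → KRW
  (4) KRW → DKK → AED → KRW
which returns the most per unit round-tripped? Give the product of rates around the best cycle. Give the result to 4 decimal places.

(1) 4.836 × 1.02 × 0.2121 = 1.04623
(2) 18.31 × 0.2202 × 0.2865 = 1.15513
(3) 0.01245 × 0.07063 × 1061 = 0.93298
(4) 0.005602 × 0.4836 × 376.3 = 1.01944
Highest is cycle (2) at 1.1551 (>1, arbitrage).

1.1551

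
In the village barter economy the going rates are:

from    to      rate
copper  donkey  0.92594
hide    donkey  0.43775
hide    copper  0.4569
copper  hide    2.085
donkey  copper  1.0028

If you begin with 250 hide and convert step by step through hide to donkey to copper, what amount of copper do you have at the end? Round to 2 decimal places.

250 hide × 0.43775 = 109.4375 donkey
109.4375 donkey × 1.0028 = 109.743925 copper

109.74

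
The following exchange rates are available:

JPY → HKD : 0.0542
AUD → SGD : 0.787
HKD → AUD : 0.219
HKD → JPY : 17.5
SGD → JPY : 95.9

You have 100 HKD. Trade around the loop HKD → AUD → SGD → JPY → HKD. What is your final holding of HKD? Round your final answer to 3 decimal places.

89.585

100 HKD × 0.219 = 21.9 AUD
21.9 AUD × 0.787 = 17.2353 SGD
17.2353 SGD × 95.9 = 1652.86527 JPY
1652.86527 JPY × 0.0542 = 89.585297634 HKD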